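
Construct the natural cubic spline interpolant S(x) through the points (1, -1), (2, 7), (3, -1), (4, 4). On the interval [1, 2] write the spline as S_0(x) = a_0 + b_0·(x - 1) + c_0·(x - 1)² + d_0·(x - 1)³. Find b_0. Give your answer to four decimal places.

13.1333

With m_i denoting the second derivative at x_i, h_i = 1, 1, 1, and Δ_i = (y_(i+1) − y_i)/h_i = 8, -8, 5:
  1·m_0 + 4·m_1 + 1·m_2 = 6(Δ_1 - Δ_0) = -96
  1·m_1 + 4·m_2 + 1·m_3 = 6(Δ_2 - Δ_1) = 78
Natural end conditions: m_0 = m_3 = 0.
Forward elimination and back-substitution give m_0 = 0, m_1 = -154/5, m_2 = 136/5, m_3 = 0.
On [1, 2], with S_0(x) = a_0 + b_0·(x - 1) + c_0·(x - 1)² + d_0·(x - 1)³: c_0 = m_0/2 = 0, d_0 = (m_1 - m_0)/(6h_0) = -77/15, b_0 = Δ_0 - h_0(2m_0 + m_1)/6 = 197/15.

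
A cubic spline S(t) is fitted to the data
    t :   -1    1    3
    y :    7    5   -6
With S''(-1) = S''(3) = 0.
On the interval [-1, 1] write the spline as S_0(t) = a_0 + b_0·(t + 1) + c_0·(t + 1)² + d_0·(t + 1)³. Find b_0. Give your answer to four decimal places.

0.1250

Put M_i = S'' at the i-th knot. Here h = (2, 2) and Δ = (-1, -11/2), so the interior equations h_(i-1)·M_(i-1) + 2(h_(i-1)+h_i)·M_i + h_i·M_(i+1) = 6(Δ_i − Δ_(i-1)) read
  2·M_0 + 8·M_1 + 2·M_2 = 6(Δ_1 - Δ_0) = -27
Natural end conditions: M_0 = M_2 = 0.
Solving: M_0 = 0, M_1 = -27/8, M_2 = 0.
On [-1, 1], with S_0(t) = a_0 + b_0·(t + 1) + c_0·(t + 1)² + d_0·(t + 1)³: c_0 = M_0/2 = 0, d_0 = (M_1 - M_0)/(6h_0) = -9/32, b_0 = Δ_0 - h_0(2M_0 + M_1)/6 = 1/8.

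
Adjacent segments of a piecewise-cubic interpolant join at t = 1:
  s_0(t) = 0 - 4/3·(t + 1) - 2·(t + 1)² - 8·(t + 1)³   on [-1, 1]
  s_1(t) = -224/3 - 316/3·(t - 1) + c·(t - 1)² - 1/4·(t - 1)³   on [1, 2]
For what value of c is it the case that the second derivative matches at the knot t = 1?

-50

s_0''(t) = -4 - 48·(t + 1), so s_0''(1) = -100. On the right, s_1''(1) = 2c, so c = -50.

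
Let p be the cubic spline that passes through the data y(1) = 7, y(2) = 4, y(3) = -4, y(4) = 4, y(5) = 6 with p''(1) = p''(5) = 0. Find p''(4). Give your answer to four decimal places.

-17.0357

Let M_i = p''(x_i). Step sizes h_i = 1, 1, 1, 1; slopes of the chords Δ_i = (y_(i+1) - y_i)/h_i = -3, -8, 8, 2.
  1·M_0 + 4·M_1 + 1·M_2 = 6(Δ_1 - Δ_0) = -30
  1·M_1 + 4·M_2 + 1·M_3 = 6(Δ_2 - Δ_1) = 96
  1·M_2 + 4·M_3 + 1·M_4 = 6(Δ_3 - Δ_2) = -36
Natural end conditions: M_0 = M_4 = 0.
Forward elimination and back-substitution give M_0 = 0, M_1 = -435/28, M_2 = 225/7, M_3 = -477/28, M_4 = 0.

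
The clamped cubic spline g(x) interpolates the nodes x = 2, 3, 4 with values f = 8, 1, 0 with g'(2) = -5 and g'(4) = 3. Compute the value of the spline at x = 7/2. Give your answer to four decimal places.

With σ_i denoting the second derivative at x_i, h_i = 1, 1, and Δ_i = (y_(i+1) − y_i)/h_i = -7, -1:
  1·σ_0 + 4·σ_1 + 1·σ_2 = 6(Δ_1 - Δ_0) = 36
Clamped end conditions give two more equations: 2h_0·σ_0 + h_0·σ_1 = 6(Δ_0 - g'(2)) = -12 and h_1·σ_1 + 2h_1·σ_2 = 6(g'(4) - Δ_1) = 24.
Forward elimination and back-substitution give σ_0 = -11, σ_1 = 10, σ_2 = 7.
On [3, 4], g(x) = 1 - 11/2·(x - 3) + 5·(x - 3)² - 1/2·(x - 3)³.
With (x - 3) = 1/2: g(7/2) = -9/16.

-0.5625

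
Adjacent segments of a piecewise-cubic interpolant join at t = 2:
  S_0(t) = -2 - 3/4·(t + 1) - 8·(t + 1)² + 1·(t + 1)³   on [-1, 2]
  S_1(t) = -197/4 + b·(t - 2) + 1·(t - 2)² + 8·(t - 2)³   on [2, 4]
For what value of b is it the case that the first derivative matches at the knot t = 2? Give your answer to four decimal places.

S_0'(t) = -3/4 - 16·(t + 1) + 3·(t + 1)², so S_0'(2) = -87/4. On the right, S_1'(2) = b, so b = -87/4.

-21.7500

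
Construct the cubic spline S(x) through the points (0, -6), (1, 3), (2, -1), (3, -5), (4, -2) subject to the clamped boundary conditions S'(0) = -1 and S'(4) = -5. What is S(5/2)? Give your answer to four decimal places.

With M_i denoting the second derivative at x_i, h_i = 1, 1, 1, 1, and Δ_i = (y_(i+1) − y_i)/h_i = 9, -4, -4, 3:
  1·M_0 + 4·M_1 + 1·M_2 = 6(Δ_1 - Δ_0) = -78
  1·M_1 + 4·M_2 + 1·M_3 = 6(Δ_2 - Δ_1) = 0
  1·M_2 + 4·M_3 + 1·M_4 = 6(Δ_3 - Δ_2) = 42
Clamped end conditions give two more equations: 2h_0·M_0 + h_0·M_1 = 6(Δ_0 - S'(0)) = 60 and h_3·M_3 + 2h_3·M_4 = 6(S'(4) - Δ_3) = -48.
Hence M_0 = 643/14, M_1 = -223/7, M_2 = 7/2, M_3 = 125/7, M_4 = -461/14.
On [2, 3], S(x) = -1 - 57/7·(x - 2) + 7/4·(x - 2)² + 67/28·(x - 2)³.
With (x - 2) = 1/2: S(5/2) = -971/224.

-4.3348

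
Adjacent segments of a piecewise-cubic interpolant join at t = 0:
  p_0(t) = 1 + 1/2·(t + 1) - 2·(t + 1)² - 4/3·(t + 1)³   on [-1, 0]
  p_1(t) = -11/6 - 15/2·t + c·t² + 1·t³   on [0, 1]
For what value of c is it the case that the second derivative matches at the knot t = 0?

-6

p_0''(t) = -4 - 8·(t + 1), so p_0''(0) = -12. On the right, p_1''(0) = 2c, so c = -6.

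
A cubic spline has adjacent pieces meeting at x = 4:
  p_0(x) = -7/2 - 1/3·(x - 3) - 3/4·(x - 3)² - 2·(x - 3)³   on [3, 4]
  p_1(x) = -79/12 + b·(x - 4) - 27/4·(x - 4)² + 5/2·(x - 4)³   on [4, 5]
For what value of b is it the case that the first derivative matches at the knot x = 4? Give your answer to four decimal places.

-7.8333

p_0'(x) = -1/3 - 3/2·(x - 3) - 6·(x - 3)², so p_0'(4) = -47/6. On the right, p_1'(4) = b, so b = -47/6.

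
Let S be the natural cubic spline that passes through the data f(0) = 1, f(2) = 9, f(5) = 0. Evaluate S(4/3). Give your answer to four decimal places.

7.3704

Let M_i = S''(x_i). Step sizes h_i = 2, 3; slopes of the chords Δ_i = (y_(i+1) - y_i)/h_i = 4, -3.
  2·M_0 + 10·M_1 + 3·M_2 = 6(Δ_1 - Δ_0) = -42
Natural end conditions: M_0 = M_2 = 0.
Forward elimination and back-substitution give M_0 = 0, M_1 = -21/5, M_2 = 0.
On [0, 2], S(t) = 1 + 27/5·t + 0·t² - 7/20·t³.
With t = 4/3: S(4/3) = 199/27.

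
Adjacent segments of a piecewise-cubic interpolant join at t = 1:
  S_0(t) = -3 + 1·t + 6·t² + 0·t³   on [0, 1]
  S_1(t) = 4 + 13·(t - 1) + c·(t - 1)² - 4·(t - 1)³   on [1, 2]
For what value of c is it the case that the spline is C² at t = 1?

6

S_0''(t) = 12 + 0·t, so S_0''(1) = 12. On the right, S_1''(1) = 2c, so c = 6.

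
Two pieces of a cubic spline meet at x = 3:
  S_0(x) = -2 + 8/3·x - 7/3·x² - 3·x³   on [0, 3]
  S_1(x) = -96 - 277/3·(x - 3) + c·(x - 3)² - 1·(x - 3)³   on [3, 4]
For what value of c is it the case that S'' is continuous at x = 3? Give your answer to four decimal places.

S_0''(x) = -14/3 - 18·x, so S_0''(3) = -176/3. On the right, S_1''(3) = 2c, so c = -88/3.

-29.3333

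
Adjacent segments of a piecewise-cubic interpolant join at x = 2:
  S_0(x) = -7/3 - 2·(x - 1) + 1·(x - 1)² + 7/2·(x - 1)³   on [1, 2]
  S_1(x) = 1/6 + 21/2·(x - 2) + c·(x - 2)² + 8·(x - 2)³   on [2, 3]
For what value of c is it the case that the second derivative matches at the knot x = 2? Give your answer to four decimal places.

11.5000

S_0''(x) = 2 + 21·(x - 1), so S_0''(2) = 23. On the right, S_1''(2) = 2c, so c = 23/2.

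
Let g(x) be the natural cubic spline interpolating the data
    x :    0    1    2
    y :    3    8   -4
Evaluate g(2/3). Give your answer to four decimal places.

Let M_i = g''(x_i). Step sizes h_i = 1, 1; slopes of the chords Δ_i = (y_(i+1) - y_i)/h_i = 5, -12.
  1·M_0 + 4·M_1 + 1·M_2 = 6(Δ_1 - Δ_0) = -102
Natural end conditions: M_0 = M_2 = 0.
Solving: M_0 = 0, M_1 = -51/2, M_2 = 0.
On [0, 1], g(x) = 3 + 37/4·x + 0·x² - 17/4·x³.
With x = 2/3: g(2/3) = 427/54.

7.9074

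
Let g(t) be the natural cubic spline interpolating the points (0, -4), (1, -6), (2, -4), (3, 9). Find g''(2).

16

Write M_i for g''(x_i). With h_i = 1, 1, 1 and divided differences Δ_i = -2, 2, 13, the continuity of g' gives the tridiagonal system
  1·M_0 + 4·M_1 + 1·M_2 = 6(Δ_1 - Δ_0) = 24
  1·M_1 + 4·M_2 + 1·M_3 = 6(Δ_2 - Δ_1) = 66
Natural end conditions: M_0 = M_3 = 0.
Hence M_0 = 0, M_1 = 2, M_2 = 16, M_3 = 0.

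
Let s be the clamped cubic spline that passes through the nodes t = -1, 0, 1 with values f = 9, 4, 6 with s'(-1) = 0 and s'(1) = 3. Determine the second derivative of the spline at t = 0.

Put m_i = s'' at the i-th knot. Here h = (1, 1) and Δ = (-5, 2), so the interior equations h_(i-1)·m_(i-1) + 2(h_(i-1)+h_i)·m_i + h_i·m_(i+1) = 6(Δ_i − Δ_(i-1)) read
  1·m_0 + 4·m_1 + 1·m_2 = 6(Δ_1 - Δ_0) = 42
Clamped end conditions give two more equations: 2h_0·m_0 + h_0·m_1 = 6(Δ_0 - s'(-1)) = -30 and h_1·m_1 + 2h_1·m_2 = 6(s'(1) - Δ_1) = 6.
Solving: m_0 = -24, m_1 = 18, m_2 = -6.

18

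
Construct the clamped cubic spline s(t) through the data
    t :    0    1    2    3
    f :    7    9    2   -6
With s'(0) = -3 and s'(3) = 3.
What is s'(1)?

0

Write m_i for s''(x_i). With h_i = 1, 1, 1 and divided differences Δ_i = 2, -7, -8, the continuity of s' gives the tridiagonal system
  1·m_0 + 4·m_1 + 1·m_2 = 6(Δ_1 - Δ_0) = -54
  1·m_1 + 4·m_2 + 1·m_3 = 6(Δ_2 - Δ_1) = -6
Clamped end conditions give two more equations: 2h_0·m_0 + h_0·m_1 = 6(Δ_0 - s'(0)) = 30 and h_2·m_2 + 2h_2·m_3 = 6(s'(3) - Δ_2) = 66.
Solving: m_0 = 24, m_1 = -18, m_2 = -6, m_3 = 36.
On [1, 2], s'(t) = b_1 + 2c_1·(t - 1) + 3d_1·(t - 1)² with b_1 = Δ_1 - h_1(2m_1 + m_2)/6 = 0, c_1 = m_1/2 = -9, d_1 = (m_2 - m_1)/(6h_1) = 2. So s'(1) = 0.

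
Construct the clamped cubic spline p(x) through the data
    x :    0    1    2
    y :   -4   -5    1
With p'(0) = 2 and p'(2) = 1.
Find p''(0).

-20

Write m_i for p''(x_i). With h_i = 1, 1 and divided differences Δ_i = -1, 6, the continuity of p' gives the tridiagonal system
  1·m_0 + 4·m_1 + 1·m_2 = 6(Δ_1 - Δ_0) = 42
Clamped end conditions give two more equations: 2h_0·m_0 + h_0·m_1 = 6(Δ_0 - p'(0)) = -18 and h_1·m_1 + 2h_1·m_2 = 6(p'(2) - Δ_1) = -30.
Solving the tridiagonal system: m_0 = -20, m_1 = 22, m_2 = -26.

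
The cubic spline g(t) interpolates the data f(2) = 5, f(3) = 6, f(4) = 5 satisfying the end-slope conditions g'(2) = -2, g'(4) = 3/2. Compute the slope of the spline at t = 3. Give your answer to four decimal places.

Let σ_i = g''(x_i). Step sizes h_i = 1, 1; slopes of the chords Δ_i = (y_(i+1) - y_i)/h_i = 1, -1.
  1·σ_0 + 4·σ_1 + 1·σ_2 = 6(Δ_1 - Δ_0) = -12
Clamped end conditions give two more equations: 2h_0·σ_0 + h_0·σ_1 = 6(Δ_0 - g'(2)) = 18 and h_1·σ_1 + 2h_1·σ_2 = 6(g'(4) - Δ_1) = 15.
Solving: σ_0 = 55/4, σ_1 = -19/2, σ_2 = 49/4.
On [3, 4], g'(t) = b_1 + 2c_1·(t - 3) + 3d_1·(t - 3)² with b_1 = Δ_1 - h_1(2σ_1 + σ_2)/6 = 1/8, c_1 = σ_1/2 = -19/4, d_1 = (σ_2 - σ_1)/(6h_1) = 29/8. So g'(3) = 1/8.

0.1250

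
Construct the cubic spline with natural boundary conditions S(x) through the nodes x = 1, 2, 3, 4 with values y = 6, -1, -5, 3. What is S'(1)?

-7

With M_i denoting the second derivative at x_i, h_i = 1, 1, 1, and Δ_i = (y_(i+1) − y_i)/h_i = -7, -4, 8:
  1·M_0 + 4·M_1 + 1·M_2 = 6(Δ_1 - Δ_0) = 18
  1·M_1 + 4·M_2 + 1·M_3 = 6(Δ_2 - Δ_1) = 72
Natural end conditions: M_0 = M_3 = 0.
Hence M_0 = 0, M_1 = 0, M_2 = 18, M_3 = 0.
On [1, 2], S'(x) = b_0 + 2c_0·(x - 1) + 3d_0·(x - 1)² with b_0 = Δ_0 - h_0(2M_0 + M_1)/6 = -7, c_0 = M_0/2 = 0, d_0 = (M_1 - M_0)/(6h_0) = 0. So S'(1) = -7.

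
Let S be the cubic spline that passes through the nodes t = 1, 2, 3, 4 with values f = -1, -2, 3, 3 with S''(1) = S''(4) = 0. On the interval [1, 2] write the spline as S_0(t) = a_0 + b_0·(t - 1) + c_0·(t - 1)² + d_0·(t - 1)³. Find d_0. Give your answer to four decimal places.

1.9333

With M_i denoting the second derivative at x_i, h_i = 1, 1, 1, and Δ_i = (y_(i+1) − y_i)/h_i = -1, 5, 0:
  1·M_0 + 4·M_1 + 1·M_2 = 6(Δ_1 - Δ_0) = 36
  1·M_1 + 4·M_2 + 1·M_3 = 6(Δ_2 - Δ_1) = -30
Natural end conditions: M_0 = M_3 = 0.
Solving: M_0 = 0, M_1 = 58/5, M_2 = -52/5, M_3 = 0.
On [1, 2], with S_0(t) = a_0 + b_0·(t - 1) + c_0·(t - 1)² + d_0·(t - 1)³: c_0 = M_0/2 = 0, d_0 = (M_1 - M_0)/(6h_0) = 29/15, b_0 = Δ_0 - h_0(2M_0 + M_1)/6 = -44/15.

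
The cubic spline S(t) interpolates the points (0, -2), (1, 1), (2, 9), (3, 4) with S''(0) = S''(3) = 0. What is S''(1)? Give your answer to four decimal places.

Put M_i = S'' at the i-th knot. Here h = (1, 1, 1) and Δ = (3, 8, -5), so the interior equations h_(i-1)·M_(i-1) + 2(h_(i-1)+h_i)·M_i + h_i·M_(i+1) = 6(Δ_i − Δ_(i-1)) read
  1·M_0 + 4·M_1 + 1·M_2 = 6(Δ_1 - Δ_0) = 30
  1·M_1 + 4·M_2 + 1·M_3 = 6(Δ_2 - Δ_1) = -78
Natural end conditions: M_0 = M_3 = 0.
Forward elimination and back-substitution give M_0 = 0, M_1 = 66/5, M_2 = -114/5, M_3 = 0.

13.2000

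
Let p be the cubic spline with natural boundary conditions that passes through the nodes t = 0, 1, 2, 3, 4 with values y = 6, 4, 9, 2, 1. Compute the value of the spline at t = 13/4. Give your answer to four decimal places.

Let M_i = p''(x_i). Step sizes h_i = 1, 1, 1, 1; slopes of the chords Δ_i = (y_(i+1) - y_i)/h_i = -2, 5, -7, -1.
  1·M_0 + 4·M_1 + 1·M_2 = 6(Δ_1 - Δ_0) = 42
  1·M_1 + 4·M_2 + 1·M_3 = 6(Δ_2 - Δ_1) = -72
  1·M_2 + 4·M_3 + 1·M_4 = 6(Δ_3 - Δ_2) = 36
Natural end conditions: M_0 = M_4 = 0.
Hence M_0 = 0, M_1 = 477/28, M_2 = -183/7, M_3 = 435/28, M_4 = 0.
On [3, 4], p(t) = 2 - 173/28·(t - 3) + 435/56·(t - 3)² - 145/56·(t - 3)³.
With (t - 3) = 1/4: p(13/4) = 461/512.

0.9004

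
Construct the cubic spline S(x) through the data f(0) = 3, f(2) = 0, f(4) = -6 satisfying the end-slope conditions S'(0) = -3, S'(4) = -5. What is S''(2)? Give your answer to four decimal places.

-1.2500

Let m_i = S''(x_i). Step sizes h_i = 2, 2; slopes of the chords Δ_i = (y_(i+1) - y_i)/h_i = -3/2, -3.
  2·m_0 + 8·m_1 + 2·m_2 = 6(Δ_1 - Δ_0) = -9
Clamped end conditions give two more equations: 2h_0·m_0 + h_0·m_1 = 6(Δ_0 - S'(0)) = 9 and h_1·m_1 + 2h_1·m_2 = 6(S'(4) - Δ_1) = -12.
Solving the tridiagonal system: m_0 = 23/8, m_1 = -5/4, m_2 = -19/8.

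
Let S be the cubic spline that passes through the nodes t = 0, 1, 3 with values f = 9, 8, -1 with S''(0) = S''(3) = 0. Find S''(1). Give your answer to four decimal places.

-3.5000

Put M_i = S'' at the i-th knot. Here h = (1, 2) and Δ = (-1, -9/2), so the interior equations h_(i-1)·M_(i-1) + 2(h_(i-1)+h_i)·M_i + h_i·M_(i+1) = 6(Δ_i − Δ_(i-1)) read
  1·M_0 + 6·M_1 + 2·M_2 = 6(Δ_1 - Δ_0) = -21
Natural end conditions: M_0 = M_2 = 0.
Forward elimination and back-substitution give M_0 = 0, M_1 = -7/2, M_2 = 0.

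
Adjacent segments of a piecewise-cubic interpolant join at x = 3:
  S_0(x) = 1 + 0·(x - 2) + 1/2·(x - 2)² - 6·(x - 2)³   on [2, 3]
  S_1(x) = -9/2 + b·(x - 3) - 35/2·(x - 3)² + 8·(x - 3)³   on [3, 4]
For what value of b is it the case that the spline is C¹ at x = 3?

S_0'(x) = 0 + 1·(x - 2) - 18·(x - 2)², so S_0'(3) = -17. On the right, S_1'(3) = b, so b = -17.

-17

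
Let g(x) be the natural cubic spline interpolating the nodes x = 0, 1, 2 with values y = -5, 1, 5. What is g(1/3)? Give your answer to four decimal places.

With M_i denoting the second derivative at x_i, h_i = 1, 1, and Δ_i = (y_(i+1) − y_i)/h_i = 6, 4:
  1·M_0 + 4·M_1 + 1·M_2 = 6(Δ_1 - Δ_0) = -12
Natural end conditions: M_0 = M_2 = 0.
Solving the tridiagonal system: M_0 = 0, M_1 = -3, M_2 = 0.
On [0, 1], g(x) = -5 + 13/2·x + 0·x² - 1/2·x³.
With x = 1/3: g(1/3) = -77/27.

-2.8519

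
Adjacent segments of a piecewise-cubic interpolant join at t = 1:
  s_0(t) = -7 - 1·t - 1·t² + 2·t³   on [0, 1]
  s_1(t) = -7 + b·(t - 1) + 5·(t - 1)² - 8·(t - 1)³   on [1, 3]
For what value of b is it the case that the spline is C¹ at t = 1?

s_0'(t) = -1 - 2·t + 6·t², so s_0'(1) = 3. On the right, s_1'(1) = b, so b = 3.

3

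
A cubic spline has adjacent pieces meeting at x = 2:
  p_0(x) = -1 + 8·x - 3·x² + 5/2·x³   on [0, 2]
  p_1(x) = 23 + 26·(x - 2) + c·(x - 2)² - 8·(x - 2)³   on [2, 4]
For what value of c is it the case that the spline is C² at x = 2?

p_0''(x) = -6 + 15·x, so p_0''(2) = 24. On the right, p_1''(2) = 2c, so c = 12.

12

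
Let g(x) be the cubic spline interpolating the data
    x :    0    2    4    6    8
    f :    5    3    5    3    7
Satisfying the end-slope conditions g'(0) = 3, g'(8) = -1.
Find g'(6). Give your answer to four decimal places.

Put σ_i = g'' at the i-th knot. Here h = (2, 2, 2, 2) and Δ = (-1, 1, -1, 2), so the interior equations h_(i-1)·σ_(i-1) + 2(h_(i-1)+h_i)·σ_i + h_i·σ_(i+1) = 6(Δ_i − Δ_(i-1)) read
  2·σ_0 + 8·σ_1 + 2·σ_2 = 6(Δ_1 - Δ_0) = 12
  2·σ_1 + 8·σ_2 + 2·σ_3 = 6(Δ_2 - Δ_1) = -12
  2·σ_2 + 8·σ_3 + 2·σ_4 = 6(Δ_3 - Δ_2) = 18
Clamped end conditions give two more equations: 2h_0·σ_0 + h_0·σ_1 = 6(Δ_0 - g'(0)) = -24 and h_3·σ_3 + 2h_3·σ_4 = 6(g'(8) - Δ_3) = -18.
Solving: σ_0 = -463/56, σ_1 = 127/28, σ_2 = -31/8, σ_3 = 139/28, σ_4 = -391/56.
On [6, 8], g'(x) = b_3 + 2c_3·(x - 6) + 3d_3·(x - 6)² with b_3 = Δ_3 - h_3(2σ_3 + σ_4)/6 = 57/56, c_3 = σ_3/2 = 139/56, d_3 = (σ_4 - σ_3)/(6h_3) = -223/224. So g'(6) = 57/56.

1.0179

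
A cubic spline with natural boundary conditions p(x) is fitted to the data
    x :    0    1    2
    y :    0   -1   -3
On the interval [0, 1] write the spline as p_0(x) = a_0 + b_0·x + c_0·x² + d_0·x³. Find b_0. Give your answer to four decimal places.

With M_i denoting the second derivative at x_i, h_i = 1, 1, and Δ_i = (y_(i+1) − y_i)/h_i = -1, -2:
  1·M_0 + 4·M_1 + 1·M_2 = 6(Δ_1 - Δ_0) = -6
Natural end conditions: M_0 = M_2 = 0.
Solving the tridiagonal system: M_0 = 0, M_1 = -3/2, M_2 = 0.
On [0, 1], with p_0(x) = a_0 + b_0·x + c_0·x² + d_0·x³: c_0 = M_0/2 = 0, d_0 = (M_1 - M_0)/(6h_0) = -1/4, b_0 = Δ_0 - h_0(2M_0 + M_1)/6 = -3/4.

-0.7500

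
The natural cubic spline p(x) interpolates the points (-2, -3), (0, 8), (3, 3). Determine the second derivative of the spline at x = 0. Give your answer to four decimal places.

-4.3000

Let M_i = p''(x_i). Step sizes h_i = 2, 3; slopes of the chords Δ_i = (y_(i+1) - y_i)/h_i = 11/2, -5/3.
  2·M_0 + 10·M_1 + 3·M_2 = 6(Δ_1 - Δ_0) = -43
Natural end conditions: M_0 = M_2 = 0.
Hence M_0 = 0, M_1 = -43/10, M_2 = 0.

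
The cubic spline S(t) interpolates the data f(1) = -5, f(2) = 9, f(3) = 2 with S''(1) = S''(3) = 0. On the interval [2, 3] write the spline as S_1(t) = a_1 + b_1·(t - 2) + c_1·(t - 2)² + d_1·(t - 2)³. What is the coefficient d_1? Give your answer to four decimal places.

With σ_i denoting the second derivative at x_i, h_i = 1, 1, and Δ_i = (y_(i+1) − y_i)/h_i = 14, -7:
  1·σ_0 + 4·σ_1 + 1·σ_2 = 6(Δ_1 - Δ_0) = -126
Natural end conditions: σ_0 = σ_2 = 0.
Solving the tridiagonal system: σ_0 = 0, σ_1 = -63/2, σ_2 = 0.
On [2, 3], with S_1(t) = a_1 + b_1·(t - 2) + c_1·(t - 2)² + d_1·(t - 2)³: c_1 = σ_1/2 = -63/4, d_1 = (σ_2 - σ_1)/(6h_1) = 21/4, b_1 = Δ_1 - h_1(2σ_1 + σ_2)/6 = 7/2.

5.2500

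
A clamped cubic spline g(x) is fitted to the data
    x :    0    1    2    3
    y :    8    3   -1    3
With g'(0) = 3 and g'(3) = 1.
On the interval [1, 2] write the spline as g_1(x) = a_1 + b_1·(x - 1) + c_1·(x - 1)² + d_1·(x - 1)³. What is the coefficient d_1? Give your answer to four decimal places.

Let m_i = g''(x_i). Step sizes h_i = 1, 1, 1; slopes of the chords Δ_i = (y_(i+1) - y_i)/h_i = -5, -4, 4.
  1·m_0 + 4·m_1 + 1·m_2 = 6(Δ_1 - Δ_0) = 6
  1·m_1 + 4·m_2 + 1·m_3 = 6(Δ_2 - Δ_1) = 48
Clamped end conditions give two more equations: 2h_0·m_0 + h_0·m_1 = 6(Δ_0 - g'(0)) = -48 and h_2·m_2 + 2h_2·m_3 = 6(g'(3) - Δ_2) = -18.
Hence m_0 = -392/15, m_1 = 64/15, m_2 = 226/15, m_3 = -248/15.
On [1, 2], with g_1(x) = a_1 + b_1·(x - 1) + c_1·(x - 1)² + d_1·(x - 1)³: c_1 = m_1/2 = 32/15, d_1 = (m_2 - m_1)/(6h_1) = 9/5, b_1 = Δ_1 - h_1(2m_1 + m_2)/6 = -119/15.

1.8000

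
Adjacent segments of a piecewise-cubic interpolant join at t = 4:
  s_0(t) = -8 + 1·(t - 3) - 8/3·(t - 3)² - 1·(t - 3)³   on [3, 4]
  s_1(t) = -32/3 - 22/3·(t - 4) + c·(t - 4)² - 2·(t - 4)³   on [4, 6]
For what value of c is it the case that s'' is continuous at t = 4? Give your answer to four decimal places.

-5.6667

s_0''(t) = -16/3 - 6·(t - 3), so s_0''(4) = -34/3. On the right, s_1''(4) = 2c, so c = -17/3.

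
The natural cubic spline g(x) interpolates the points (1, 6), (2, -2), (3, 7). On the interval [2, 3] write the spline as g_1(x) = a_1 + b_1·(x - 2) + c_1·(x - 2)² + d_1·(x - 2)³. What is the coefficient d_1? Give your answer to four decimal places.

Write σ_i for g''(x_i). With h_i = 1, 1 and divided differences Δ_i = -8, 9, the continuity of g' gives the tridiagonal system
  1·σ_0 + 4·σ_1 + 1·σ_2 = 6(Δ_1 - Δ_0) = 102
Natural end conditions: σ_0 = σ_2 = 0.
Solving the tridiagonal system: σ_0 = 0, σ_1 = 51/2, σ_2 = 0.
On [2, 3], with g_1(x) = a_1 + b_1·(x - 2) + c_1·(x - 2)² + d_1·(x - 2)³: c_1 = σ_1/2 = 51/4, d_1 = (σ_2 - σ_1)/(6h_1) = -17/4, b_1 = Δ_1 - h_1(2σ_1 + σ_2)/6 = 1/2.

-4.2500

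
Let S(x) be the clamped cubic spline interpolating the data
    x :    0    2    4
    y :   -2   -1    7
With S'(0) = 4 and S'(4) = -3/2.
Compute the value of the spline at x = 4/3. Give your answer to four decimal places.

-1.4815

With σ_i denoting the second derivative at x_i, h_i = 2, 2, and Δ_i = (y_(i+1) − y_i)/h_i = 1/2, 4:
  2·σ_0 + 8·σ_1 + 2·σ_2 = 6(Δ_1 - Δ_0) = 21
Clamped end conditions give two more equations: 2h_0·σ_0 + h_0·σ_1 = 6(Δ_0 - S'(0)) = -21 and h_1·σ_1 + 2h_1·σ_2 = 6(S'(4) - Δ_1) = -33.
Solving: σ_0 = -37/4, σ_1 = 8, σ_2 = -49/4.
On [0, 2], S(x) = -2 + 4·x - 37/8·x² + 23/16·x³.
With x = 4/3: S(4/3) = -40/27.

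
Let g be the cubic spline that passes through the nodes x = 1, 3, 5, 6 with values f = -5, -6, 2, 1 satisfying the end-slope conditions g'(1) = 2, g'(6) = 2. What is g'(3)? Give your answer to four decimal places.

2.1304

Put M_i = g'' at the i-th knot. Here h = (2, 2, 1) and Δ = (-1/2, 4, -1), so the interior equations h_(i-1)·M_(i-1) + 2(h_(i-1)+h_i)·M_i + h_i·M_(i+1) = 6(Δ_i − Δ_(i-1)) read
  2·M_0 + 8·M_1 + 2·M_2 = 6(Δ_1 - Δ_0) = 27
  2·M_1 + 6·M_2 + 1·M_3 = 6(Δ_2 - Δ_1) = -30
Clamped end conditions give two more equations: 2h_0·M_0 + h_0·M_1 = 6(Δ_0 - g'(1)) = -15 and h_2·M_2 + 2h_2·M_3 = 6(g'(6) - Δ_2) = 18.
Forward elimination and back-substitution give M_0 = -351/46, M_1 = 357/46, M_2 = -228/23, M_3 = 321/23.
On [3, 5], g'(x) = b_1 + 2c_1·(x - 3) + 3d_1·(x - 3)² with b_1 = Δ_1 - h_1(2M_1 + M_2)/6 = 49/23, c_1 = M_1/2 = 357/92, d_1 = (M_2 - M_1)/(6h_1) = -271/184. So g'(3) = 49/23.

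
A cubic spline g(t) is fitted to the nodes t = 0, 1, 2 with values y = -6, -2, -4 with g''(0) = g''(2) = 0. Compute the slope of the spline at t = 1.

1

Put M_i = g'' at the i-th knot. Here h = (1, 1) and Δ = (4, -2), so the interior equations h_(i-1)·M_(i-1) + 2(h_(i-1)+h_i)·M_i + h_i·M_(i+1) = 6(Δ_i − Δ_(i-1)) read
  1·M_0 + 4·M_1 + 1·M_2 = 6(Δ_1 - Δ_0) = -36
Natural end conditions: M_0 = M_2 = 0.
Forward elimination and back-substitution give M_0 = 0, M_1 = -9, M_2 = 0.
On [1, 2], g'(t) = b_1 + 2c_1·(t - 1) + 3d_1·(t - 1)² with b_1 = Δ_1 - h_1(2M_1 + M_2)/6 = 1, c_1 = M_1/2 = -9/2, d_1 = (M_2 - M_1)/(6h_1) = 3/2. So g'(1) = 1.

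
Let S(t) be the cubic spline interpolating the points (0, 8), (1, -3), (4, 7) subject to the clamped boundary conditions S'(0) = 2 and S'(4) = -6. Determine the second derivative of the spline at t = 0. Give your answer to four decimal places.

-51.7500

Let M_i = S''(x_i). Step sizes h_i = 1, 3; slopes of the chords Δ_i = (y_(i+1) - y_i)/h_i = -11, 10/3.
  1·M_0 + 8·M_1 + 3·M_2 = 6(Δ_1 - Δ_0) = 86
Clamped end conditions give two more equations: 2h_0·M_0 + h_0·M_1 = 6(Δ_0 - S'(0)) = -78 and h_1·M_1 + 2h_1·M_2 = 6(S'(4) - Δ_1) = -56.
Forward elimination and back-substitution give M_0 = -207/4, M_1 = 51/2, M_2 = -265/12.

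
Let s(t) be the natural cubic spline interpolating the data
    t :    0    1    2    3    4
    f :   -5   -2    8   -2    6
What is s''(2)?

With M_i denoting the second derivative at x_i, h_i = 1, 1, 1, 1, and Δ_i = (y_(i+1) − y_i)/h_i = 3, 10, -10, 8:
  1·M_0 + 4·M_1 + 1·M_2 = 6(Δ_1 - Δ_0) = 42
  1·M_1 + 4·M_2 + 1·M_3 = 6(Δ_2 - Δ_1) = -120
  1·M_2 + 4·M_3 + 1·M_4 = 6(Δ_3 - Δ_2) = 108
Natural end conditions: M_0 = M_4 = 0.
Solving the tridiagonal system: M_0 = 0, M_1 = 87/4, M_2 = -45, M_3 = 153/4, M_4 = 0.

-45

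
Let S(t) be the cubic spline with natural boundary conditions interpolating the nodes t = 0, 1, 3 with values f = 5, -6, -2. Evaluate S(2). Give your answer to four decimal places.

-7.2500

With M_i denoting the second derivative at x_i, h_i = 1, 2, and Δ_i = (y_(i+1) − y_i)/h_i = -11, 2:
  1·M_0 + 6·M_1 + 2·M_2 = 6(Δ_1 - Δ_0) = 78
Natural end conditions: M_0 = M_2 = 0.
Solving the tridiagonal system: M_0 = 0, M_1 = 13, M_2 = 0.
On [1, 3], S(t) = -6 - 20/3·(t - 1) + 13/2·(t - 1)² - 13/12·(t - 1)³.
With (t - 1) = 1: S(2) = -29/4.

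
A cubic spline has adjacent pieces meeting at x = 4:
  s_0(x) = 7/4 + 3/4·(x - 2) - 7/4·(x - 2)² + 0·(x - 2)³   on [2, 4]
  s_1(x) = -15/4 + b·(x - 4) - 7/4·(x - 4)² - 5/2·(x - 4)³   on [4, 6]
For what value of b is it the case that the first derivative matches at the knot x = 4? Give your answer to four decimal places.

-6.2500

s_0'(x) = 3/4 - 7/2·(x - 2) + 0·(x - 2)², so s_0'(4) = -25/4. On the right, s_1'(4) = b, so b = -25/4.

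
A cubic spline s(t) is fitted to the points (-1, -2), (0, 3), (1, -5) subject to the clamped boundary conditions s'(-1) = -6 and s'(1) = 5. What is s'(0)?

Put M_i = s'' at the i-th knot. Here h = (1, 1) and Δ = (5, -8), so the interior equations h_(i-1)·M_(i-1) + 2(h_(i-1)+h_i)·M_i + h_i·M_(i+1) = 6(Δ_i − Δ_(i-1)) read
  1·M_0 + 4·M_1 + 1·M_2 = 6(Δ_1 - Δ_0) = -78
Clamped end conditions give two more equations: 2h_0·M_0 + h_0·M_1 = 6(Δ_0 - s'(-1)) = 66 and h_1·M_1 + 2h_1·M_2 = 6(s'(1) - Δ_1) = 78.
Solving: M_0 = 58, M_1 = -50, M_2 = 64.
On [0, 1], s'(t) = b_1 + 2c_1·t + 3d_1·t² with b_1 = Δ_1 - h_1(2M_1 + M_2)/6 = -2, c_1 = M_1/2 = -25, d_1 = (M_2 - M_1)/(6h_1) = 19. So s'(0) = -2.

-2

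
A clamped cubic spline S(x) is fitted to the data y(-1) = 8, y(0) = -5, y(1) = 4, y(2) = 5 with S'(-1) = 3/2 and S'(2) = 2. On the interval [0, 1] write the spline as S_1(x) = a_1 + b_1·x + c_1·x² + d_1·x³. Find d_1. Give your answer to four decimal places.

-15.1000

Put m_i = S'' at the i-th knot. Here h = (1, 1, 1) and Δ = (-13, 9, 1), so the interior equations h_(i-1)·m_(i-1) + 2(h_(i-1)+h_i)·m_i + h_i·m_(i+1) = 6(Δ_i − Δ_(i-1)) read
  1·m_0 + 4·m_1 + 1·m_2 = 6(Δ_1 - Δ_0) = 132
  1·m_1 + 4·m_2 + 1·m_3 = 6(Δ_2 - Δ_1) = -48
Clamped end conditions give two more equations: 2h_0·m_0 + h_0·m_1 = 6(Δ_0 - S'(-1)) = -87 and h_2·m_2 + 2h_2·m_3 = 6(S'(2) - Δ_2) = 6.
Forward elimination and back-substitution give m_0 = -1096/15, m_1 = 887/15, m_2 = -472/15, m_3 = 281/15.
On [0, 1], with S_1(x) = a_1 + b_1·x + c_1·x² + d_1·x³: c_1 = m_1/2 = 887/30, d_1 = (m_2 - m_1)/(6h_1) = -151/10, b_1 = Δ_1 - h_1(2m_1 + m_2)/6 = -82/15.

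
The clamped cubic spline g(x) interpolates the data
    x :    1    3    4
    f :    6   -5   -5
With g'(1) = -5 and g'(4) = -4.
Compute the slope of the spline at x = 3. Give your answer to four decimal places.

Let m_i = g''(x_i). Step sizes h_i = 2, 1; slopes of the chords Δ_i = (y_(i+1) - y_i)/h_i = -11/2, 0.
  2·m_0 + 6·m_1 + 1·m_2 = 6(Δ_1 - Δ_0) = 33
Clamped end conditions give two more equations: 2h_0·m_0 + h_0·m_1 = 6(Δ_0 - g'(1)) = -3 and h_1·m_1 + 2h_1·m_2 = 6(g'(4) - Δ_1) = -24.
Solving the tridiagonal system: m_0 = -71/12, m_1 = 31/3, m_2 = -103/6.
On [3, 4], g'(x) = b_1 + 2c_1·(x - 3) + 3d_1·(x - 3)² with b_1 = Δ_1 - h_1(2m_1 + m_2)/6 = -7/12, c_1 = m_1/2 = 31/6, d_1 = (m_2 - m_1)/(6h_1) = -55/12. So g'(3) = -7/12.

-0.5833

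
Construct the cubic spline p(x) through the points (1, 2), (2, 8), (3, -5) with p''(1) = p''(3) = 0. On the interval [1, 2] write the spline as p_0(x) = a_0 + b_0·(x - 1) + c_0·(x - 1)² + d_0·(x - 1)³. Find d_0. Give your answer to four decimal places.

-4.7500

Put M_i = p'' at the i-th knot. Here h = (1, 1) and Δ = (6, -13), so the interior equations h_(i-1)·M_(i-1) + 2(h_(i-1)+h_i)·M_i + h_i·M_(i+1) = 6(Δ_i − Δ_(i-1)) read
  1·M_0 + 4·M_1 + 1·M_2 = 6(Δ_1 - Δ_0) = -114
Natural end conditions: M_0 = M_2 = 0.
Solving: M_0 = 0, M_1 = -57/2, M_2 = 0.
On [1, 2], with p_0(x) = a_0 + b_0·(x - 1) + c_0·(x - 1)² + d_0·(x - 1)³: c_0 = M_0/2 = 0, d_0 = (M_1 - M_0)/(6h_0) = -19/4, b_0 = Δ_0 - h_0(2M_0 + M_1)/6 = 43/4.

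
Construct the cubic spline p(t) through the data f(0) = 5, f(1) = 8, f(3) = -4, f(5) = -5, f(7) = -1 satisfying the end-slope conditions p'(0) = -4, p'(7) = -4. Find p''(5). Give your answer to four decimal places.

Let M_i = p''(x_i). Step sizes h_i = 1, 2, 2, 2; slopes of the chords Δ_i = (y_(i+1) - y_i)/h_i = 3, -6, -1/2, 2.
  1·M_0 + 6·M_1 + 2·M_2 = 6(Δ_1 - Δ_0) = -54
  2·M_1 + 8·M_2 + 2·M_3 = 6(Δ_2 - Δ_1) = 33
  2·M_2 + 8·M_3 + 2·M_4 = 6(Δ_3 - Δ_2) = 15
Clamped end conditions give two more equations: 2h_0·M_0 + h_0·M_1 = 6(Δ_0 - p'(0)) = 42 and h_3·M_3 + 2h_3·M_4 = 6(p'(7) - Δ_3) = -36.
Solving: M_0 = 2511/86, M_1 = -705/43, M_2 = 1305/172, M_3 = 219/86, M_4 = -1767/172.

2.5465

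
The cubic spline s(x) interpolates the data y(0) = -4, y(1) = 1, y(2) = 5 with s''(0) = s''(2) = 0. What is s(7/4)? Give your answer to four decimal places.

4.0586

With M_i denoting the second derivative at x_i, h_i = 1, 1, and Δ_i = (y_(i+1) − y_i)/h_i = 5, 4:
  1·M_0 + 4·M_1 + 1·M_2 = 6(Δ_1 - Δ_0) = -6
Natural end conditions: M_0 = M_2 = 0.
Forward elimination and back-substitution give M_0 = 0, M_1 = -3/2, M_2 = 0.
On [1, 2], s(x) = 1 + 9/2·(x - 1) - 3/4·(x - 1)² + 1/4·(x - 1)³.
With (x - 1) = 3/4: s(7/4) = 1039/256.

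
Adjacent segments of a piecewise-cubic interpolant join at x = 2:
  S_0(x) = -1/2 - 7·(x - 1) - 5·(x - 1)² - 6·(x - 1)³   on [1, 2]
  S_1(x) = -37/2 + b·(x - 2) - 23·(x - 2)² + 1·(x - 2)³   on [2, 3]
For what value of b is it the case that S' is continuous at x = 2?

-35

S_0'(x) = -7 - 10·(x - 1) - 18·(x - 1)², so S_0'(2) = -35. On the right, S_1'(2) = b, so b = -35.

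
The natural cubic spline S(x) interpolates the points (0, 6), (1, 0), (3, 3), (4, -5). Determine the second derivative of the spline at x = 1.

12

Put σ_i = S'' at the i-th knot. Here h = (1, 2, 1) and Δ = (-6, 3/2, -8), so the interior equations h_(i-1)·σ_(i-1) + 2(h_(i-1)+h_i)·σ_i + h_i·σ_(i+1) = 6(Δ_i − Δ_(i-1)) read
  1·σ_0 + 6·σ_1 + 2·σ_2 = 6(Δ_1 - Δ_0) = 45
  2·σ_1 + 6·σ_2 + 1·σ_3 = 6(Δ_2 - Δ_1) = -57
Natural end conditions: σ_0 = σ_3 = 0.
Solving the tridiagonal system: σ_0 = 0, σ_1 = 12, σ_2 = -27/2, σ_3 = 0.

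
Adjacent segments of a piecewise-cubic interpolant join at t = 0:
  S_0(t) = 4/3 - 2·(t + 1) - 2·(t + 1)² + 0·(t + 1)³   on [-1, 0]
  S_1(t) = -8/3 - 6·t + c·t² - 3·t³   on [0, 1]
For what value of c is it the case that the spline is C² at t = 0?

S_0''(t) = -4 + 0·(t + 1), so S_0''(0) = -4. On the right, S_1''(0) = 2c, so c = -2.

-2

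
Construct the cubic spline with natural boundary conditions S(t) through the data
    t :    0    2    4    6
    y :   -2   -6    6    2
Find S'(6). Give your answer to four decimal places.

Put m_i = S'' at the i-th knot. Here h = (2, 2, 2) and Δ = (-2, 6, -2), so the interior equations h_(i-1)·m_(i-1) + 2(h_(i-1)+h_i)·m_i + h_i·m_(i+1) = 6(Δ_i − Δ_(i-1)) read
  2·m_0 + 8·m_1 + 2·m_2 = 6(Δ_1 - Δ_0) = 48
  2·m_1 + 8·m_2 + 2·m_3 = 6(Δ_2 - Δ_1) = -48
Natural end conditions: m_0 = m_3 = 0.
Hence m_0 = 0, m_1 = 8, m_2 = -8, m_3 = 0.
On [4, 6], S'(t) = b_2 + 2c_2·(t - 4) + 3d_2·(t - 4)² with b_2 = Δ_2 - h_2(2m_2 + m_3)/6 = 10/3, c_2 = m_2/2 = -4, d_2 = (m_3 - m_2)/(6h_2) = 2/3. So S'(6) = -14/3.

-4.6667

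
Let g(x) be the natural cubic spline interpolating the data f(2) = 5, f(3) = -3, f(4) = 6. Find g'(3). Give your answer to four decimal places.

0.5000

Let σ_i = g''(x_i). Step sizes h_i = 1, 1; slopes of the chords Δ_i = (y_(i+1) - y_i)/h_i = -8, 9.
  1·σ_0 + 4·σ_1 + 1·σ_2 = 6(Δ_1 - Δ_0) = 102
Natural end conditions: σ_0 = σ_2 = 0.
Solving the tridiagonal system: σ_0 = 0, σ_1 = 51/2, σ_2 = 0.
On [3, 4], g'(x) = b_1 + 2c_1·(x - 3) + 3d_1·(x - 3)² with b_1 = Δ_1 - h_1(2σ_1 + σ_2)/6 = 1/2, c_1 = σ_1/2 = 51/4, d_1 = (σ_2 - σ_1)/(6h_1) = -17/4. So g'(3) = 1/2.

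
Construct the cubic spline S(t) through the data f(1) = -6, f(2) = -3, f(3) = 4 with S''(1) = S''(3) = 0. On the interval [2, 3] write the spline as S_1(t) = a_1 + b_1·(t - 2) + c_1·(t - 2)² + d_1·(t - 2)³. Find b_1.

5

Let M_i = S''(x_i). Step sizes h_i = 1, 1; slopes of the chords Δ_i = (y_(i+1) - y_i)/h_i = 3, 7.
  1·M_0 + 4·M_1 + 1·M_2 = 6(Δ_1 - Δ_0) = 24
Natural end conditions: M_0 = M_2 = 0.
Forward elimination and back-substitution give M_0 = 0, M_1 = 6, M_2 = 0.
On [2, 3], with S_1(t) = a_1 + b_1·(t - 2) + c_1·(t - 2)² + d_1·(t - 2)³: c_1 = M_1/2 = 3, d_1 = (M_2 - M_1)/(6h_1) = -1, b_1 = Δ_1 - h_1(2M_1 + M_2)/6 = 5.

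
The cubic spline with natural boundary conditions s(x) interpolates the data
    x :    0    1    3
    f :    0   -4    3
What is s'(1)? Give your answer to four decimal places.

-1.5000

With σ_i denoting the second derivative at x_i, h_i = 1, 2, and Δ_i = (y_(i+1) − y_i)/h_i = -4, 7/2:
  1·σ_0 + 6·σ_1 + 2·σ_2 = 6(Δ_1 - Δ_0) = 45
Natural end conditions: σ_0 = σ_2 = 0.
Forward elimination and back-substitution give σ_0 = 0, σ_1 = 15/2, σ_2 = 0.
On [1, 3], s'(x) = b_1 + 2c_1·(x - 1) + 3d_1·(x - 1)² with b_1 = Δ_1 - h_1(2σ_1 + σ_2)/6 = -3/2, c_1 = σ_1/2 = 15/4, d_1 = (σ_2 - σ_1)/(6h_1) = -5/8. So s'(1) = -3/2.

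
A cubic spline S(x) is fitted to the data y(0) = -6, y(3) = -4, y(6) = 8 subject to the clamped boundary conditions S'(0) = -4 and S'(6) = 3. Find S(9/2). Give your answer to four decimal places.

2.2813

With m_i denoting the second derivative at x_i, h_i = 3, 3, and Δ_i = (y_(i+1) − y_i)/h_i = 2/3, 4:
  3·m_0 + 12·m_1 + 3·m_2 = 6(Δ_1 - Δ_0) = 20
Clamped end conditions give two more equations: 2h_0·m_0 + h_0·m_1 = 6(Δ_0 - S'(0)) = 28 and h_1·m_1 + 2h_1·m_2 = 6(S'(6) - Δ_1) = -6.
Hence m_0 = 25/6, m_1 = 1, m_2 = -3/2.
On [3, 6], S(x) = -4 + 15/4·(x - 3) + 1/2·(x - 3)² - 5/36·(x - 3)³.
With (x - 3) = 3/2: S(9/2) = 73/32.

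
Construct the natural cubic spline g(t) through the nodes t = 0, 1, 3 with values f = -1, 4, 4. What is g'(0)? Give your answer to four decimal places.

5.8333

Let m_i = g''(x_i). Step sizes h_i = 1, 2; slopes of the chords Δ_i = (y_(i+1) - y_i)/h_i = 5, 0.
  1·m_0 + 6·m_1 + 2·m_2 = 6(Δ_1 - Δ_0) = -30
Natural end conditions: m_0 = m_2 = 0.
Hence m_0 = 0, m_1 = -5, m_2 = 0.
On [0, 1], g'(t) = b_0 + 2c_0·t + 3d_0·t² with b_0 = Δ_0 - h_0(2m_0 + m_1)/6 = 35/6, c_0 = m_0/2 = 0, d_0 = (m_1 - m_0)/(6h_0) = -5/6. So g'(0) = 35/6.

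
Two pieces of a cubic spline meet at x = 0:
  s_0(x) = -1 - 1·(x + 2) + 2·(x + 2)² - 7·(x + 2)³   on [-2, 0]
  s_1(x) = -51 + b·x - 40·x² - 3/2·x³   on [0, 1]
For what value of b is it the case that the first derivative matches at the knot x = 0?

s_0'(x) = -1 + 4·(x + 2) - 21·(x + 2)², so s_0'(0) = -77. On the right, s_1'(0) = b, so b = -77.

-77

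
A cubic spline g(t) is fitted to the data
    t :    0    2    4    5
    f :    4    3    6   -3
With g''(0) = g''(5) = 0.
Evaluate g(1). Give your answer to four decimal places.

2.3750

Let m_i = g''(x_i). Step sizes h_i = 2, 2, 1; slopes of the chords Δ_i = (y_(i+1) - y_i)/h_i = -1/2, 3/2, -9.
  2·m_0 + 8·m_1 + 2·m_2 = 6(Δ_1 - Δ_0) = 12
  2·m_1 + 6·m_2 + 1·m_3 = 6(Δ_2 - Δ_1) = -63
Natural end conditions: m_0 = m_3 = 0.
Hence m_0 = 0, m_1 = 9/2, m_2 = -12, m_3 = 0.
On [0, 2], g(t) = 4 - 2·t + 0·t² + 3/8·t³.
With t = 1: g(1) = 19/8.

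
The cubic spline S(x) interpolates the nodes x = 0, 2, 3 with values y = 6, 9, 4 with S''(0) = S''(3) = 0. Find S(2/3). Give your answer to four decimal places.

8.2840

Write M_i for S''(x_i). With h_i = 2, 1 and divided differences Δ_i = 3/2, -5, the continuity of S' gives the tridiagonal system
  2·M_0 + 6·M_1 + 1·M_2 = 6(Δ_1 - Δ_0) = -39
Natural end conditions: M_0 = M_2 = 0.
Hence M_0 = 0, M_1 = -13/2, M_2 = 0.
On [0, 2], S(x) = 6 + 11/3·x + 0·x² - 13/24·x³.
With x = 2/3: S(2/3) = 671/81.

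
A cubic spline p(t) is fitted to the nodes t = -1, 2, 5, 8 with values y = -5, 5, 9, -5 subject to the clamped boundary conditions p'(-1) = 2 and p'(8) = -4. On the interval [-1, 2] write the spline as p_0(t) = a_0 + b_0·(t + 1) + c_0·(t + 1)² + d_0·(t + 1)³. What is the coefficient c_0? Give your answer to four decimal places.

Write m_i for p''(x_i). With h_i = 3, 3, 3 and divided differences Δ_i = 10/3, 4/3, -14/3, the continuity of p' gives the tridiagonal system
  3·m_0 + 12·m_1 + 3·m_2 = 6(Δ_1 - Δ_0) = -12
  3·m_1 + 12·m_2 + 3·m_3 = 6(Δ_2 - Δ_1) = -36
Clamped end conditions give two more equations: 2h_0·m_0 + h_0·m_1 = 6(Δ_0 - p'(-1)) = 8 and h_2·m_2 + 2h_2·m_3 = 6(p'(8) - Δ_2) = 4.
Forward elimination and back-substitution give m_0 = 8/5, m_1 = -8/15, m_2 = -52/15, m_3 = 12/5.
On [-1, 2], with p_0(t) = a_0 + b_0·(t + 1) + c_0·(t + 1)² + d_0·(t + 1)³: c_0 = m_0/2 = 4/5, d_0 = (m_1 - m_0)/(6h_0) = -16/135, b_0 = Δ_0 - h_0(2m_0 + m_1)/6 = 2.

0.8000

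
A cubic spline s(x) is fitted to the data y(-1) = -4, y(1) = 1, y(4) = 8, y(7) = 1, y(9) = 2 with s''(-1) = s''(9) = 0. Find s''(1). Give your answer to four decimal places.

Put M_i = s'' at the i-th knot. Here h = (2, 3, 3, 2) and Δ = (5/2, 7/3, -7/3, 1/2), so the interior equations h_(i-1)·M_(i-1) + 2(h_(i-1)+h_i)·M_i + h_i·M_(i+1) = 6(Δ_i − Δ_(i-1)) read
  2·M_0 + 10·M_1 + 3·M_2 = 6(Δ_1 - Δ_0) = -1
  3·M_1 + 12·M_2 + 3·M_3 = 6(Δ_2 - Δ_1) = -28
  3·M_2 + 10·M_3 + 2·M_4 = 6(Δ_3 - Δ_2) = 17
Natural end conditions: M_0 = M_4 = 0.
Solving the tridiagonal system: M_0 = 0, M_1 = 147/170, M_2 = -164/51, M_3 = 453/170, M_4 = 0.

0.8647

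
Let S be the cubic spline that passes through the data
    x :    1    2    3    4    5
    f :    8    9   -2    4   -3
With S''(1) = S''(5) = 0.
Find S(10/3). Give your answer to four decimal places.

Write M_i for S''(x_i). With h_i = 1, 1, 1, 1 and divided differences Δ_i = 1, -11, 6, -7, the continuity of S' gives the tridiagonal system
  1·M_0 + 4·M_1 + 1·M_2 = 6(Δ_1 - Δ_0) = -72
  1·M_1 + 4·M_2 + 1·M_3 = 6(Δ_2 - Δ_1) = 102
  1·M_2 + 4·M_3 + 1·M_4 = 6(Δ_3 - Δ_2) = -78
Natural end conditions: M_0 = M_4 = 0.
Solving: M_0 = 0, M_1 = -783/28, M_2 = 279/7, M_3 = -825/28, M_4 = 0.
On [3, 4], S(x) = -2 - 19/8·(x - 3) + 279/14·(x - 3)² - 647/56·(x - 3)³.
With (x - 3) = 1/3: S(10/3) = -190/189.

-1.0053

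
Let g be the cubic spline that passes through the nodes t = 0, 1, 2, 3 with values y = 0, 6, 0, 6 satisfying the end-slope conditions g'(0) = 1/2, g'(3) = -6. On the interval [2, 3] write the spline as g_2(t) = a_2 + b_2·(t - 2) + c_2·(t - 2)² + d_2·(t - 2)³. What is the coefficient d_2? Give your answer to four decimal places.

Put σ_i = g'' at the i-th knot. Here h = (1, 1, 1) and Δ = (6, -6, 6), so the interior equations h_(i-1)·σ_(i-1) + 2(h_(i-1)+h_i)·σ_i + h_i·σ_(i+1) = 6(Δ_i − Δ_(i-1)) read
  1·σ_0 + 4·σ_1 + 1·σ_2 = 6(Δ_1 - Δ_0) = -72
  1·σ_1 + 4·σ_2 + 1·σ_3 = 6(Δ_2 - Δ_1) = 72
Clamped end conditions give two more equations: 2h_0·σ_0 + h_0·σ_1 = 6(Δ_0 - g'(0)) = 33 and h_2·σ_2 + 2h_2·σ_3 = 6(g'(3) - Δ_2) = -72.
Solving: σ_0 = 526/15, σ_1 = -557/15, σ_2 = 622/15, σ_3 = -851/15.
On [2, 3], with g_2(t) = a_2 + b_2·(t - 2) + c_2·(t - 2)² + d_2·(t - 2)³: c_2 = σ_2/2 = 311/15, d_2 = (σ_3 - σ_2)/(6h_2) = -491/30, b_2 = Δ_2 - h_2(2σ_2 + σ_3)/6 = 49/30.

-16.3667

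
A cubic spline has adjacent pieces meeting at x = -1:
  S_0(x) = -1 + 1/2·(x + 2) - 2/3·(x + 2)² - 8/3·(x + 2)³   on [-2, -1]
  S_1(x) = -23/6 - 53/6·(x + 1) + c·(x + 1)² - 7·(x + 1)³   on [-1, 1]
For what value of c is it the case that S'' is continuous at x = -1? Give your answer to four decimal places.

S_0''(x) = -4/3 - 16·(x + 2), so S_0''(-1) = -52/3. On the right, S_1''(-1) = 2c, so c = -26/3.

-8.6667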